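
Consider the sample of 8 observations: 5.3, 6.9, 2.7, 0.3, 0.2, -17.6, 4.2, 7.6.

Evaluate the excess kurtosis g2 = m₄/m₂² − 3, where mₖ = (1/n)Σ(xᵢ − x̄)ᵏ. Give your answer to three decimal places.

x̄ = 1.2000
Σ(xᵢ − x̄)² = 456.7600 ⇒ m₂ = 57.09500
Σ(xᵢ − x̄)⁴ = 128023.4500 ⇒ m₄ = 16002.93125
m₂² = 3259.83903
g2 = m₄/m₂² − 3 = 4.90912 − 3 ≈ 1.909

1.909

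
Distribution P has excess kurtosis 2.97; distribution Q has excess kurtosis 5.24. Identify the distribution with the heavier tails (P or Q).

Q

Higher excess kurtosis ⇒ heavier tails relative to the normal distribution.
2.97 vs 5.24: the larger is 5.24, so Q has heavier tails.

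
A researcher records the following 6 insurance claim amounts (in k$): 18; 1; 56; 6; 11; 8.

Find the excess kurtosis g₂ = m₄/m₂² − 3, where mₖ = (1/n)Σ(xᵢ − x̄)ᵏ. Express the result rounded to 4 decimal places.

x̄ = 16.6667
Σ(xᵢ − x̄)² = 2015.3333 ⇒ m₂ = 335.88889
Σ(xᵢ − x̄)⁴ = 2473417.1111 ⇒ m₄ = 412236.18519
m₂² = 112821.34568
g₂ = m₄/m₂² − 3 = 3.65388 − 3 ≈ 0.6539

0.6539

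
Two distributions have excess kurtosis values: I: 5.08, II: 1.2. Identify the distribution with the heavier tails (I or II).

Higher excess kurtosis ⇒ heavier tails relative to the normal distribution.
5.08 vs 1.2: the larger is 5.08, so I has heavier tails.

I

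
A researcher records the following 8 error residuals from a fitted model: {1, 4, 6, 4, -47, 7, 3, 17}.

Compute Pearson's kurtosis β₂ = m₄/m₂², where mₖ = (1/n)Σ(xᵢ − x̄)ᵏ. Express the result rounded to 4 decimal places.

5.5025

x̄ = -0.6250
Σ(xᵢ − x̄)² = 2621.8750 ⇒ m₂ = 327.73438
Σ(xᵢ − x̄)⁴ = 4728154.1816 ⇒ m₄ = 591019.27271
m₂² = 107409.82056
β₂ = m₄/m₂² = 591019.27271 / 107409.82056 ≈ 5.5025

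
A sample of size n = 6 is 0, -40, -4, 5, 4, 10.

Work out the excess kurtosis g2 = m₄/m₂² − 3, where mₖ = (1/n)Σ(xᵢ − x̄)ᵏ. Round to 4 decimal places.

0.7355

x̄ = -4.1667
Σ(xᵢ − x̄)² = 1652.8333 ⇒ m₂ = 275.47222
Σ(xᵢ − x̄)⁴ = 1700815.8194 ⇒ m₄ = 283469.30324
m₂² = 75884.94522
g2 = m₄/m₂² − 3 = 3.73551 − 3 ≈ 0.7355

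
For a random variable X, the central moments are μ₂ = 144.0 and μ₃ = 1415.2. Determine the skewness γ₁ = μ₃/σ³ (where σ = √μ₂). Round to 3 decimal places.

0.819

σ = √μ₂ = √144.0 = 12.00000
σ³ = μ₂^(3/2) = 1728.00000
γ₁ = μ₃/σ³ = 1415.2 / 1728.00000 ≈ 0.819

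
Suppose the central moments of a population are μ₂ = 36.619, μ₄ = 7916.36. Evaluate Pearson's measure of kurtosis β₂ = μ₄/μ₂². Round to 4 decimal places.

μ₂² = 36.619² = 1340.95116
μ₄/μ₂² = 7916.36 / 1340.95116 = 5.90354
β₂ ≈ 5.9035

5.9035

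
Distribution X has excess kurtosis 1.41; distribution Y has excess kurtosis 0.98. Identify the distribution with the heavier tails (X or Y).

Higher excess kurtosis ⇒ heavier tails relative to the normal distribution.
1.41 vs 0.98: the larger is 1.41, so X has heavier tails.

X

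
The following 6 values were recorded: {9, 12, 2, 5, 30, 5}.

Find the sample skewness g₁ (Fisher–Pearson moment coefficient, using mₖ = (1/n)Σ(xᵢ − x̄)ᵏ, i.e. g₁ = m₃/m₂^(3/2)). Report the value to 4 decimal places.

x̄ = (9 + 12 + 2 + 5 + 30 + 5) / 6 = 10.5000
deviations (xᵢ − x̄): -1.5000, 1.5000, -8.5000, -5.5000, 19.5000, -5.5000
Σ(xᵢ − x̄)² = 517.5000 ⇒ m₂ = 517.5000/6 = 86.25000
Σ(xᵢ − x̄)³ = 6468.0000 ⇒ m₃ = 6468.0000/6 = 1078.00000
m₂^(3/2) = 86.25000^(1.5) = 801.01132
g₁ = m₃ / m₂^(3/2) = 1078.00000 / 801.01132 ≈ 1.3458

1.3458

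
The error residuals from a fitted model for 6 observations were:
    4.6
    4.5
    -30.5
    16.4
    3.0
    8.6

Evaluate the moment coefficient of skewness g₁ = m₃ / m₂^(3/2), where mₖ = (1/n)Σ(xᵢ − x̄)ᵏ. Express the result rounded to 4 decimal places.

x̄ = (4.6 + 4.5 - 30.5 + 16.4 + 3.0 + 8.6) / 6 = 1.1000
deviations (xᵢ − x̄): 3.5000, 3.4000, -31.6000, 15.3000, 1.9000, 7.5000
Σ(xᵢ − x̄)² = 1316.3200 ⇒ m₂ = 1316.3200/6 = 219.38667
Σ(xᵢ − x̄)³ = -27462.0060 ⇒ m₃ = -27462.0060/6 = -4577.00100
m₂^(3/2) = 219.38667^(1.5) = 3249.49104
g₁ = m₃ / m₂^(3/2) = -4577.00100 / 3249.49104 ≈ -1.4085

-1.4085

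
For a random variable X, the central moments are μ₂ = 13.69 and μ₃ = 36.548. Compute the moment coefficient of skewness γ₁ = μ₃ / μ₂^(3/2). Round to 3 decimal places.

0.722

σ = √μ₂ = √13.69 = 3.70000
σ³ = μ₂^(3/2) = 50.65300
γ₁ = μ₃/σ³ = 36.548 / 50.65300 ≈ 0.722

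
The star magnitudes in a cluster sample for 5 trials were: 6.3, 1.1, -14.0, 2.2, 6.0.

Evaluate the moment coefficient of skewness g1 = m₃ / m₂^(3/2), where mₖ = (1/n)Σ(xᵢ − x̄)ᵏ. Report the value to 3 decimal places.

-1.227

x̄ = (6.3 + 1.1 - 14.0 + 2.2 + 6.0) / 5 = 0.3200
deviations (xᵢ − x̄): 5.9800, 0.7800, -14.3200, 1.8800, 5.6800
Σ(xᵢ − x̄)² = 277.2280 ⇒ m₂ = 277.2280/5 = 55.44560
Σ(xᵢ − x̄)³ = -2532.2767 ⇒ m₃ = -2532.2767/5 = -506.45534
m₂^(3/2) = 55.44560^(1.5) = 412.85793
g1 = m₃ / m₂^(3/2) = -506.45534 / 412.85793 ≈ -1.227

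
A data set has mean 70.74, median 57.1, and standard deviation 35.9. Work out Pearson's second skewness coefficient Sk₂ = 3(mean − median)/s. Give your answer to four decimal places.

1.1398

Sk₂ = 3(70.74 − 57.1) / 35.9 = 3 × 13.6400 / 35.9
    = 40.9200 / 35.9 ≈ 1.1398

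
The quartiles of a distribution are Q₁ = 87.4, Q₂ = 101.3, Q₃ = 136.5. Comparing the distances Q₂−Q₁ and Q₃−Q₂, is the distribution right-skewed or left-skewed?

Q₂ − Q₁ = 13.9;  Q₃ − Q₂ = 35.2
Q₃ − Q₂ > Q₂ − Q₁ ⇒ the upper half is more spread out ⇒ right-skewed.

right-skewed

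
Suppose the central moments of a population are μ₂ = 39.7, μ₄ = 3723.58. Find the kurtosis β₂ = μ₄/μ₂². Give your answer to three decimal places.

2.363

μ₂² = 39.7² = 1576.09000
μ₄/μ₂² = 3723.58 / 1576.09000 = 2.36254
β₂ ≈ 2.363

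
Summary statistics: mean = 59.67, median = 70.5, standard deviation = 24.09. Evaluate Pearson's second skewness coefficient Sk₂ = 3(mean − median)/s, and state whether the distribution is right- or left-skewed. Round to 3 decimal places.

Sk₂ = 3(59.67 − 70.5) / 24.09 = 3 × -10.8300 / 24.09
    = -32.4900 / 24.09 ≈ -1.349
Sk₂ < 0 ⇒ mean < median ⇒ left-skewed (negative skew).

-1.349, left-skewed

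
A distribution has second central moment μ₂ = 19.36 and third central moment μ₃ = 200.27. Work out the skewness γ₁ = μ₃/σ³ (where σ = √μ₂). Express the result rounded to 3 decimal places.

σ = √μ₂ = √19.36 = 4.40000
σ³ = μ₂^(3/2) = 85.18400
γ₁ = μ₃/σ³ = 200.27 / 85.18400 ≈ 2.351

2.351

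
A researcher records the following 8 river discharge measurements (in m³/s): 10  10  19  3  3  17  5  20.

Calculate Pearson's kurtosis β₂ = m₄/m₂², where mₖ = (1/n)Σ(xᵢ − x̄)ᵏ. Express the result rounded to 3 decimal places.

1.435

x̄ = 10.8750
Σ(xᵢ − x̄)² = 346.8750 ⇒ m₂ = 43.35938
Σ(xᵢ − x̄)⁴ = 21583.0254 ⇒ m₄ = 2697.87817
m₂² = 1880.03540
β₂ = m₄/m₂² = 2697.87817 / 1880.03540 ≈ 1.435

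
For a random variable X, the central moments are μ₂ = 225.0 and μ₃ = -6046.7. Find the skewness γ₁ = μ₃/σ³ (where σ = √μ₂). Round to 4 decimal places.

σ = √μ₂ = √225.0 = 15.00000
σ³ = μ₂^(3/2) = 3375.00000
γ₁ = μ₃/σ³ = -6046.7 / 3375.00000 ≈ -1.7916

-1.7916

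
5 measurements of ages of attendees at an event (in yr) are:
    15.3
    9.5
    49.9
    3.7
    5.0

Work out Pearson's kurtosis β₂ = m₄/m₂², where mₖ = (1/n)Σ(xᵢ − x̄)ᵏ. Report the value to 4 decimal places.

x̄ = 16.6800
Σ(xᵢ − x̄)² = 1461.9280 ⇒ m₂ = 292.38560
Σ(xᵢ − x̄)⁴ = 1267521.2066 ⇒ m₄ = 253504.24131
m₂² = 85489.33909
β₂ = m₄/m₂² = 253504.24131 / 85489.33909 ≈ 2.9653

2.9653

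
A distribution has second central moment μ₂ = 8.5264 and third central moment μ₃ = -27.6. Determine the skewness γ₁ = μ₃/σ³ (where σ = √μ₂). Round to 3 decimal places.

-1.109

σ = √μ₂ = √8.5264 = 2.92000
σ³ = μ₂^(3/2) = 24.89709
γ₁ = μ₃/σ³ = -27.6 / 24.89709 ≈ -1.109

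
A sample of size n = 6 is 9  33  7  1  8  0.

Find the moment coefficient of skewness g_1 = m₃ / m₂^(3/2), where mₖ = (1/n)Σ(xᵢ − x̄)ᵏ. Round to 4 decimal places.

1.4008

x̄ = (9 + 33 + 7 + 1 + 8 + 0) / 6 = 9.6667
deviations (xᵢ − x̄): -0.6667, 23.3333, -2.6667, -8.6667, -1.6667, -9.6667
Σ(xᵢ − x̄)² = 723.3333 ⇒ m₂ = 723.3333/6 = 120.55556
Σ(xᵢ − x̄)³ = 11125.5556 ⇒ m₃ = 11125.5556/6 = 1854.25926
m₂^(3/2) = 120.55556^(1.5) = 1323.67340
g_1 = m₃ / m₂^(3/2) = 1854.25926 / 1323.67340 ≈ 1.4008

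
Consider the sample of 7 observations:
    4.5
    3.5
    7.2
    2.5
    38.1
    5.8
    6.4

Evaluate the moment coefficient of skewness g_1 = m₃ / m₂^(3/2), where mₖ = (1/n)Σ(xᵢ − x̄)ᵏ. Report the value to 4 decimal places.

x̄ = (4.5 + 3.5 + 7.2 + 2.5 + 38.1 + 5.8 + 6.4) / 7 = 9.7143
deviations (xᵢ − x̄): -5.2143, -6.2143, -2.5143, -7.2143, 28.3857, -3.9143, -3.3143
Σ(xᵢ − x̄)² = 956.2286 ⇒ m₂ = 956.2286/7 = 136.60408
Σ(xᵢ − x̄)³ = 22002.2578 ⇒ m₃ = 22002.2578/7 = 3143.17968
m₂^(3/2) = 136.60408^(1.5) = 1596.59775
g_1 = m₃ / m₂^(3/2) = 3143.17968 / 1596.59775 ≈ 1.9687

1.9687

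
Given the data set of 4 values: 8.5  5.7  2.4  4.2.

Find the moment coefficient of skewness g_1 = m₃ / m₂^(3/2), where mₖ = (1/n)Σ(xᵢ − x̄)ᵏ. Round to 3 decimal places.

x̄ = (8.5 + 5.7 + 2.4 + 4.2) / 4 = 5.2000
deviations (xᵢ − x̄): 3.3000, 0.5000, -2.8000, -1.0000
Σ(xᵢ − x̄)² = 19.9800 ⇒ m₂ = 19.9800/4 = 4.99500
Σ(xᵢ − x̄)³ = 13.1100 ⇒ m₃ = 13.1100/4 = 3.27750
m₂^(3/2) = 4.99500^(1.5) = 11.16357
g_1 = m₃ / m₂^(3/2) = 3.27750 / 11.16357 ≈ 0.294

0.294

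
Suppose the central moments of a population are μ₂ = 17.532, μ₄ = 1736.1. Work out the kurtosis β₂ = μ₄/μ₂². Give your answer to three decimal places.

μ₂² = 17.532² = 307.37102
μ₄/μ₂² = 1736.1 / 307.37102 = 5.64822
β₂ ≈ 5.648

5.648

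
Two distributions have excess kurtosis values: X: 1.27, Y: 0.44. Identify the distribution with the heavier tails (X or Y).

X

Higher excess kurtosis ⇒ heavier tails relative to the normal distribution.
1.27 vs 0.44: the larger is 1.27, so X has heavier tails.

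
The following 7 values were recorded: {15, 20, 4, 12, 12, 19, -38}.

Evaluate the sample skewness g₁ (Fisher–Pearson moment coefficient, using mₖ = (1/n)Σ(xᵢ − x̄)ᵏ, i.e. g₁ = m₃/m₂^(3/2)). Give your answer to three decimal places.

x̄ = (15 + 20 + 4 + 12 + 12 + 19 - 38) / 7 = 6.2857
deviations (xᵢ − x̄): 8.7143, 13.7143, -2.2857, 5.7143, 5.7143, 12.7143, -44.2857
Σ(xᵢ − x̄)² = 2457.4286 ⇒ m₂ = 2457.4286/7 = 351.06122
Σ(xᵢ − x̄)³ = -81196.5306 ⇒ m₃ = -81196.5306/7 = -11599.50437
m₂^(3/2) = 351.06122^(1.5) = 6577.70353
g₁ = m₃ / m₂^(3/2) = -11599.50437 / 6577.70353 ≈ -1.763

-1.763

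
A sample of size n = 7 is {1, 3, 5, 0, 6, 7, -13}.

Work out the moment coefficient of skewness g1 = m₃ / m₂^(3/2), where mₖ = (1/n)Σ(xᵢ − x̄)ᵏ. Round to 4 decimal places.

x̄ = (1 + 3 + 5 + 0 + 6 + 7 - 13) / 7 = 1.2857
deviations (xᵢ − x̄): -0.2857, 1.7143, 3.7143, -1.2857, 4.7143, 5.7143, -14.2857
Σ(xᵢ − x̄)² = 277.4286 ⇒ m₂ = 277.4286/7 = 39.63265
Σ(xᵢ − x̄)³ = -2569.9592 ⇒ m₃ = -2569.9592/7 = -367.13703
m₂^(3/2) = 39.63265^(1.5) = 249.50527
g1 = m₃ / m₂^(3/2) = -367.13703 / 249.50527 ≈ -1.4715

-1.4715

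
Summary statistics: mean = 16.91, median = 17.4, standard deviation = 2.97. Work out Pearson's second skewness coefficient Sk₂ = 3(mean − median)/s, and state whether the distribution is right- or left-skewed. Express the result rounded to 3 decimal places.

Sk₂ = 3(16.91 − 17.4) / 2.97 = 3 × -0.4900 / 2.97
    = -1.4700 / 2.97 ≈ -0.495
Sk₂ < 0 ⇒ mean < median ⇒ left-skewed (negative skew).

-0.495, left-skewed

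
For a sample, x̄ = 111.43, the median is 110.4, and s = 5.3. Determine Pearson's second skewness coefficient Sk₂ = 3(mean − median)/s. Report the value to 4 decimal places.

Sk₂ = 3(111.43 − 110.4) / 5.3 = 3 × 1.0300 / 5.3
    = 3.0900 / 5.3 ≈ 0.5830

0.5830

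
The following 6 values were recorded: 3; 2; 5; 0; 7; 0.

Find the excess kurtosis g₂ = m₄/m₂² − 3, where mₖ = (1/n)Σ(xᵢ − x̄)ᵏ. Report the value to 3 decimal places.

-1.198

x̄ = 2.8333
Σ(xᵢ − x̄)² = 38.8333 ⇒ m₂ = 6.47222
Σ(xᵢ − x̄)⁴ = 452.8194 ⇒ m₄ = 75.46991
m₂² = 41.88966
g₂ = m₄/m₂² − 3 = 1.80164 − 3 ≈ -1.198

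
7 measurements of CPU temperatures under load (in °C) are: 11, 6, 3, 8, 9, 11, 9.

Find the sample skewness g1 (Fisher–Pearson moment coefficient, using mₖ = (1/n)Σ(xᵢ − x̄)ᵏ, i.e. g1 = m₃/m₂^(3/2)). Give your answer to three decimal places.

-0.759

x̄ = (11 + 6 + 3 + 8 + 9 + 11 + 9) / 7 = 8.1429
deviations (xᵢ − x̄): 2.8571, -2.1429, -5.1429, -0.1429, 0.8571, 2.8571, 0.8571
Σ(xᵢ − x̄)² = 48.8571 ⇒ m₂ = 48.8571/7 = 6.97959
Σ(xᵢ − x̄)³ = -97.9592 ⇒ m₃ = -97.9592/7 = -13.99417
m₂^(3/2) = 6.97959^(1.5) = 18.43933
g1 = m₃ / m₂^(3/2) = -13.99417 / 18.43933 ≈ -0.759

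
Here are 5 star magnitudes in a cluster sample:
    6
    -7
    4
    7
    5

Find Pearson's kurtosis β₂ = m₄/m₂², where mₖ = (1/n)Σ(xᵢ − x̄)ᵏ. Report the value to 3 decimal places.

3.063

x̄ = 3.0000
Σ(xᵢ − x̄)² = 130.0000 ⇒ m₂ = 26.00000
Σ(xᵢ − x̄)⁴ = 10354.0000 ⇒ m₄ = 2070.80000
m₂² = 676.00000
β₂ = m₄/m₂² = 2070.80000 / 676.00000 ≈ 3.063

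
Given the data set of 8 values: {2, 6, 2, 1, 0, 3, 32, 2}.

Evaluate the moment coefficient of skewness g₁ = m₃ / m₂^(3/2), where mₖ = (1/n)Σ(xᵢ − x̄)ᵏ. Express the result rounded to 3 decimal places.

x̄ = (2 + 6 + 2 + 1 + 0 + 3 + 32 + 2) / 8 = 6.0000
deviations (xᵢ − x̄): -4.0000, 0.0000, -4.0000, -5.0000, -6.0000, -3.0000, 26.0000, -4.0000
Σ(xᵢ − x̄)² = 794.0000 ⇒ m₂ = 794.0000/8 = 99.25000
Σ(xᵢ − x̄)³ = 17016.0000 ⇒ m₃ = 17016.0000/8 = 2127.00000
m₂^(3/2) = 99.25000^(1.5) = 988.77112
g₁ = m₃ / m₂^(3/2) = 2127.00000 / 988.77112 ≈ 2.151

2.151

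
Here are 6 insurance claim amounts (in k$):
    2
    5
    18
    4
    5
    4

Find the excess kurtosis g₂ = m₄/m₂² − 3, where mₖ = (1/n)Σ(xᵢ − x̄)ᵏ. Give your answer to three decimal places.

x̄ = 6.3333
Σ(xᵢ − x̄)² = 169.3333 ⇒ m₂ = 28.22222
Σ(xᵢ − x̄)⁴ = 18944.4444 ⇒ m₄ = 3157.40741
m₂² = 796.49383
g₂ = m₄/m₂² − 3 = 3.96413 − 3 ≈ 0.964

0.964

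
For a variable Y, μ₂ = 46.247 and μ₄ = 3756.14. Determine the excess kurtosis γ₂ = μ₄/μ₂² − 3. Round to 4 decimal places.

-1.2438

μ₂² = 46.247² = 2138.78501
μ₄/μ₂² = 3756.14 / 2138.78501 = 1.75620
γ₂ = 1.75620 − 3 ≈ -1.2438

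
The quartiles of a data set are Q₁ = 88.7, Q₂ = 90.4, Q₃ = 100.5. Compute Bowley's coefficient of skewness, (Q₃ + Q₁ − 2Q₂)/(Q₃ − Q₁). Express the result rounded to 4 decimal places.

numerator: Q₃ + Q₁ − 2Q₂ = 100.5 + 88.7 − 2×90.4 = 8.4000
denominator: Q₃ − Q₁ = 100.5 − 88.7 = 11.8000
Bowley skewness = 8.4000 / 11.8000 ≈ 0.7119

0.7119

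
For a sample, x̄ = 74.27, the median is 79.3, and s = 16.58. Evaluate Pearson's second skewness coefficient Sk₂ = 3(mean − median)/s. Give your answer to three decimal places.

Sk₂ = 3(74.27 − 79.3) / 16.58 = 3 × -5.0300 / 16.58
    = -15.0900 / 16.58 ≈ -0.910

-0.910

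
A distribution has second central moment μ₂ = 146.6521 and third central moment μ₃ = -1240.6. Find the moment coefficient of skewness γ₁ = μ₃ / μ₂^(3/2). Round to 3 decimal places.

-0.699

σ = √μ₂ = √146.6521 = 12.11000
σ³ = μ₂^(3/2) = 1775.95693
γ₁ = μ₃/σ³ = -1240.6 / 1775.95693 ≈ -0.699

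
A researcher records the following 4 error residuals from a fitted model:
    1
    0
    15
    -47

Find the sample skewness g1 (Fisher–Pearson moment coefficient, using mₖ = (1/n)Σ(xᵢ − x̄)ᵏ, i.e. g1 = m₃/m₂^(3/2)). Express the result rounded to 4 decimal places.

-0.9251

x̄ = (1 + 0 + 15 - 47) / 4 = -7.7500
deviations (xᵢ − x̄): 8.7500, 7.7500, 22.7500, -39.2500
Σ(xᵢ − x̄)² = 2194.7500 ⇒ m₂ = 2194.7500/4 = 548.68750
Σ(xᵢ − x̄)³ = -47557.1250 ⇒ m₃ = -47557.1250/4 = -11889.28125
m₂^(3/2) = 548.68750^(1.5) = 12852.49962
g1 = m₃ / m₂^(3/2) = -11889.28125 / 12852.49962 ≈ -0.9251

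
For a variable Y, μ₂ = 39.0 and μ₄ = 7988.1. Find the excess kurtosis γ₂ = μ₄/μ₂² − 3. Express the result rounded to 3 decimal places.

2.252

μ₂² = 39.0² = 1521.00000
μ₄/μ₂² = 7988.1 / 1521.00000 = 5.25187
γ₂ = 5.25187 − 3 ≈ 2.252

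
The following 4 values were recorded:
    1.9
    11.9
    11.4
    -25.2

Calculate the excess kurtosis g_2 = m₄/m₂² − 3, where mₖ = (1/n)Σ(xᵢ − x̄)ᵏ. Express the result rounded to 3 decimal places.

-0.875

x̄ = 0.0000
Σ(xᵢ − x̄)² = 910.2200 ⇒ m₂ = 227.55500
Σ(xᵢ − x̄)⁴ = 440231.8274 ⇒ m₄ = 110057.95685
m₂² = 51781.27803
g_2 = m₄/m₂² − 3 = 2.12544 − 3 ≈ -0.875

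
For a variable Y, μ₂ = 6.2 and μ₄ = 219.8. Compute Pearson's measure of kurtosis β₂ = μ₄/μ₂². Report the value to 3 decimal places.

μ₂² = 6.2² = 38.44000
μ₄/μ₂² = 219.8 / 38.44000 = 5.71800
β₂ ≈ 5.718

5.718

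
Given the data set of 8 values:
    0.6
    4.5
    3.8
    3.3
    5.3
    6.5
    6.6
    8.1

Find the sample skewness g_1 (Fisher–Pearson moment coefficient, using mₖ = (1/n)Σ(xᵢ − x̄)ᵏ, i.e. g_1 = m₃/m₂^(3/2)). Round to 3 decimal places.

x̄ = (0.6 + 4.5 + 3.8 + 3.3 + 5.3 + 6.5 + 6.6 + 8.1) / 8 = 4.8375
deviations (xᵢ − x̄): -4.2375, -0.3375, -1.0375, -1.5375, 0.4625, 1.6625, 1.7625, 3.2625
Σ(xᵢ − x̄)² = 38.2387 ⇒ m₂ = 38.2387/8 = 4.77984
Σ(xᵢ − x̄)³ = -35.9853 ⇒ m₃ = -35.9853/8 = -4.49816
m₂^(3/2) = 4.77984^(1.5) = 10.45010
g_1 = m₃ / m₂^(3/2) = -4.49816 / 10.45010 ≈ -0.430

-0.430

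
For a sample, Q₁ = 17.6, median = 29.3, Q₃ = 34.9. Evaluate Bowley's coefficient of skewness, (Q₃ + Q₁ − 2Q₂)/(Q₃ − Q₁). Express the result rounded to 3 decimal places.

-0.353

numerator: Q₃ + Q₁ − 2Q₂ = 34.9 + 17.6 − 2×29.3 = -6.1000
denominator: Q₃ − Q₁ = 34.9 − 17.6 = 17.3000
Bowley skewness = -6.1000 / 17.3000 ≈ -0.353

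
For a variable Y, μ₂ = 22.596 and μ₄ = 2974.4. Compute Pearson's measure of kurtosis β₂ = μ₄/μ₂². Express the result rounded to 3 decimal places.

μ₂² = 22.596² = 510.57922
μ₄/μ₂² = 2974.4 / 510.57922 = 5.82554
β₂ ≈ 5.826

5.826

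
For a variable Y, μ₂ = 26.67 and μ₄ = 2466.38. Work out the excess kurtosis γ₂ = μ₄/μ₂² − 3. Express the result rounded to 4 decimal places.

μ₂² = 26.67² = 711.28890
μ₄/μ₂² = 2466.38 / 711.28890 = 3.46748
γ₂ = 3.46748 − 3 ≈ 0.4675

0.4675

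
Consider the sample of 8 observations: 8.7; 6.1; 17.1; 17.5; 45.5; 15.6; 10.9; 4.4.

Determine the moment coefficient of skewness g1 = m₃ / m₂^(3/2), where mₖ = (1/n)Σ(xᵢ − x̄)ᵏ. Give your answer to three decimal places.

1.636

x̄ = (8.7 + 6.1 + 17.1 + 17.5 + 45.5 + 15.6 + 10.9 + 4.4) / 8 = 15.7250
deviations (xᵢ − x̄): -7.0250, -9.6250, 1.3750, 1.7750, 29.7750, -0.1250, -4.8250, -11.3250
Σ(xᵢ − x̄)² = 1185.1350 ⇒ m₂ = 1185.1350/8 = 148.14188
Σ(xᵢ − x̄)³ = 23602.0567 ⇒ m₃ = 23602.0567/8 = 2950.25709
m₂^(3/2) = 148.14188^(1.5) = 1803.08731
g1 = m₃ / m₂^(3/2) = 2950.25709 / 1803.08731 ≈ 1.636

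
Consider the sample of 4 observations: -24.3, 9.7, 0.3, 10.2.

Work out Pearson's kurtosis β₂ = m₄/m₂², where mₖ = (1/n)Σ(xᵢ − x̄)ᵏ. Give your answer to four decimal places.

2.0965

x̄ = -1.0250
Σ(xᵢ − x̄)² = 784.5075 ⇒ m₂ = 196.12688
Σ(xᵢ − x̄)⁴ = 322576.7869 ⇒ m₄ = 80644.19673
m₂² = 38465.75110
β₂ = m₄/m₂² = 80644.19673 / 38465.75110 ≈ 2.0965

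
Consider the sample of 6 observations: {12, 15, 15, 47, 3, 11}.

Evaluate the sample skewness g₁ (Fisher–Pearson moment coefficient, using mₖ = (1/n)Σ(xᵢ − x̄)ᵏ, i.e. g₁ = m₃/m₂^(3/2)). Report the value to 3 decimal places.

x̄ = (12 + 15 + 15 + 47 + 3 + 11) / 6 = 17.1667
deviations (xᵢ − x̄): -5.1667, -2.1667, -2.1667, 29.8333, -14.1667, -6.1667
Σ(xᵢ − x̄)² = 1164.8333 ⇒ m₂ = 1164.8333/6 = 194.13889
Σ(xᵢ − x̄)³ = 23316.5556 ⇒ m₃ = 23316.5556/6 = 3886.09259
m₂^(3/2) = 194.13889^(1.5) = 2705.00959
g₁ = m₃ / m₂^(3/2) = 3886.09259 / 2705.00959 ≈ 1.437

1.437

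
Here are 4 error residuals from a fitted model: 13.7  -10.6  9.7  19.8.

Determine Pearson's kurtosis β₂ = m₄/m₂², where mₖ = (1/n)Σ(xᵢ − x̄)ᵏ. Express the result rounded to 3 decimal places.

2.111

x̄ = 8.1500
Σ(xᵢ − x̄)² = 520.4900 ⇒ m₂ = 130.12250
Σ(xᵢ − x̄)⁴ = 142971.3544 ⇒ m₄ = 35742.83861
m₂² = 16931.86501
β₂ = m₄/m₂² = 35742.83861 / 16931.86501 ≈ 2.111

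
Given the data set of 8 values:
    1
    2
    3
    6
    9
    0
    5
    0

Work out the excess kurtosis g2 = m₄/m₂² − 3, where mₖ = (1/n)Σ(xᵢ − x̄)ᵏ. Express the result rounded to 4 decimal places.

-0.7921

x̄ = 3.2500
Σ(xᵢ − x̄)² = 71.5000 ⇒ m₂ = 8.93750
Σ(xᵢ − x̄)⁴ = 1410.9063 ⇒ m₄ = 176.36328
m₂² = 79.87891
g2 = m₄/m₂² − 3 = 2.20788 − 3 ≈ -0.7921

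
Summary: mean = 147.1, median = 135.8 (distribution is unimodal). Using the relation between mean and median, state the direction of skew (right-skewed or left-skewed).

mean − median = 147.1 − 135.8 = 11.3
mean > median ⇒ the longer tail is on the right ⇒ right-skewed (positively skewed).

right-skewed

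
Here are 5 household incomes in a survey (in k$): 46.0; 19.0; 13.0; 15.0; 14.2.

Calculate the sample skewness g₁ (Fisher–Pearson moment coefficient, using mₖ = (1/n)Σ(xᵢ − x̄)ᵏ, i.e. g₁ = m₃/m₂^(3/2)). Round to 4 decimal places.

1.4065

x̄ = (46.0 + 19.0 + 13.0 + 15.0 + 14.2) / 5 = 21.4400
deviations (xᵢ − x̄): 24.5600, -2.4400, -8.4400, -6.4400, -7.2400
Σ(xᵢ − x̄)² = 774.2720 ⇒ m₂ = 774.2720/5 = 154.85440
Σ(xᵢ − x̄)³ = 13552.1030 ⇒ m₃ = 13552.1030/5 = 2710.42061
m₂^(3/2) = 154.85440^(1.5) = 1927.01602
g₁ = m₃ / m₂^(3/2) = 2710.42061 / 1927.01602 ≈ 1.4065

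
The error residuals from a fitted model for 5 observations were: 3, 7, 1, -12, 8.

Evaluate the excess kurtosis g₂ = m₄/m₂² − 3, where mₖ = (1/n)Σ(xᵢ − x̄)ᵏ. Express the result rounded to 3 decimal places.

x̄ = 1.4000
Σ(xᵢ − x̄)² = 257.2000 ⇒ m₂ = 51.44000
Σ(xᵢ − x̄)⁴ = 35129.2960 ⇒ m₄ = 7025.85920
m₂² = 2646.07360
g₂ = m₄/m₂² − 3 = 2.65520 − 3 ≈ -0.345

-0.345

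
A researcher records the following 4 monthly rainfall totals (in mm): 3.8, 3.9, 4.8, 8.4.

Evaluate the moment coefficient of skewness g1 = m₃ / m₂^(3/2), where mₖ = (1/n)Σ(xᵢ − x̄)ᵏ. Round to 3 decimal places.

1.015

x̄ = (3.8 + 3.9 + 4.8 + 8.4) / 4 = 5.2250
deviations (xᵢ − x̄): -1.4250, -1.3250, -0.4250, 3.1750
Σ(xᵢ − x̄)² = 14.0475 ⇒ m₂ = 14.0475/4 = 3.51188
Σ(xᵢ − x̄)³ = 26.7094 ⇒ m₃ = 26.7094/4 = 6.67734
m₂^(3/2) = 3.51188^(1.5) = 6.58125
g1 = m₃ / m₂^(3/2) = 6.67734 / 6.58125 ≈ 1.015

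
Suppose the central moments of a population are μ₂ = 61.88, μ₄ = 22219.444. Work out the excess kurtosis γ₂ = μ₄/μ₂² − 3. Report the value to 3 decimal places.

2.803

μ₂² = 61.88² = 3829.13440
μ₄/μ₂² = 22219.444 / 3829.13440 = 5.80273
γ₂ = 5.80273 − 3 ≈ 2.803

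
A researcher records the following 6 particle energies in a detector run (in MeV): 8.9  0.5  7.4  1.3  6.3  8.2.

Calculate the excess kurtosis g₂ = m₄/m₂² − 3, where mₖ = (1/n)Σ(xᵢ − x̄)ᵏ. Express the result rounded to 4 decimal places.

-1.4678

x̄ = 5.4333
Σ(xᵢ − x̄)² = 65.7133 ⇒ m₂ = 10.95222
Σ(xᵢ − x̄)⁴ = 1102.7470 ⇒ m₄ = 183.79117
m₂² = 119.95117
g₂ = m₄/m₂² − 3 = 1.53222 − 3 ≈ -1.4678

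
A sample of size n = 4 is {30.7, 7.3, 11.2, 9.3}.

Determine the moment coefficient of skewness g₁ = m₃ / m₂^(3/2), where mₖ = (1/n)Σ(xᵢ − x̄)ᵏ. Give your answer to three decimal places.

1.080

x̄ = (30.7 + 7.3 + 11.2 + 9.3) / 4 = 14.6250
deviations (xᵢ − x̄): 16.0750, -7.3250, -3.4250, -5.3250
Σ(xᵢ − x̄)² = 352.1475 ⇒ m₂ = 352.1475/4 = 88.03688
Σ(xᵢ − x̄)³ = 3569.6719 ⇒ m₃ = 3569.6719/4 = 892.41797
m₂^(3/2) = 88.03688^(1.5) = 826.03211
g₁ = m₃ / m₂^(3/2) = 892.41797 / 826.03211 ≈ 1.080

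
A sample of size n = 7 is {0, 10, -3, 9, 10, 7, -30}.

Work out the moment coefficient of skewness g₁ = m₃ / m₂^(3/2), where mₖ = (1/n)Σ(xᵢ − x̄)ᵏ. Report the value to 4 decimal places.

x̄ = (0 + 10 - 3 + 9 + 10 + 7 - 30) / 7 = 0.4286
deviations (xᵢ − x̄): -0.4286, 9.5714, -3.4286, 8.5714, 9.5714, 6.5714, -30.4286
Σ(xᵢ − x̄)² = 1237.7143 ⇒ m₂ = 1237.7143/7 = 176.81633
Σ(xᵢ − x̄)³ = -25546.8980 ⇒ m₃ = -25546.8980/7 = -3649.55685
m₂^(3/2) = 176.81633^(1.5) = 2351.16737
g₁ = m₃ / m₂^(3/2) = -3649.55685 / 2351.16737 ≈ -1.5522

-1.5522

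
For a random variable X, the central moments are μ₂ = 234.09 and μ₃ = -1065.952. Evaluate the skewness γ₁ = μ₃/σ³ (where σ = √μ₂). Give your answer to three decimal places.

σ = √μ₂ = √234.09 = 15.30000
σ³ = μ₂^(3/2) = 3581.57700
γ₁ = μ₃/σ³ = -1065.952 / 3581.57700 ≈ -0.298

-0.298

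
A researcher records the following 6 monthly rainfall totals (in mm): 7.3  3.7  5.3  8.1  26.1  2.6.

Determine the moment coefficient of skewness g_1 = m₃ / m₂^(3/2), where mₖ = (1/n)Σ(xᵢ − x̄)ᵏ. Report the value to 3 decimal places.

x̄ = (7.3 + 3.7 + 5.3 + 8.1 + 26.1 + 2.6) / 6 = 8.8500
deviations (xᵢ − x̄): -1.5500, -5.1500, -3.5500, -0.7500, 17.2500, -6.2500
Σ(xᵢ − x̄)² = 378.7150 ⇒ m₂ = 378.7150/6 = 63.11917
Σ(xᵢ − x̄)³ = 4703.3370 ⇒ m₃ = 4703.3370/6 = 783.88950
m₂^(3/2) = 63.11917^(1.5) = 501.46645
g_1 = m₃ / m₂^(3/2) = 783.88950 / 501.46645 ≈ 1.563

1.563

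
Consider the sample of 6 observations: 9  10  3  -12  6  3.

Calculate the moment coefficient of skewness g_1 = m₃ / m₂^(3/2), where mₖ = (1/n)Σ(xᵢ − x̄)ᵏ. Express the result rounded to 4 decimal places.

-1.2686

x̄ = (9 + 10 + 3 - 12 + 6 + 3) / 6 = 3.1667
deviations (xᵢ − x̄): 5.8333, 6.8333, -0.1667, -15.1667, 2.8333, -0.1667
Σ(xᵢ − x̄)² = 318.8333 ⇒ m₂ = 318.8333/6 = 53.13889
Σ(xᵢ − x̄)³ = -2948.4444 ⇒ m₃ = -2948.4444/6 = -491.40741
m₂^(3/2) = 53.13889^(1.5) = 387.36351
g_1 = m₃ / m₂^(3/2) = -491.40741 / 387.36351 ≈ -1.2686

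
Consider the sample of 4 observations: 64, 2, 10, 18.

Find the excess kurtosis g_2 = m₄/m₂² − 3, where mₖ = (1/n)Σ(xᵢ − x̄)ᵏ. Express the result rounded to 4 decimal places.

-0.8070

x̄ = 23.5000
Σ(xᵢ − x̄)² = 2315.0000 ⇒ m₂ = 578.75000
Σ(xᵢ − x̄)⁴ = 2938225.2500 ⇒ m₄ = 734556.31250
m₂² = 334951.56250
g_2 = m₄/m₂² − 3 = 2.19302 − 3 ≈ -0.8070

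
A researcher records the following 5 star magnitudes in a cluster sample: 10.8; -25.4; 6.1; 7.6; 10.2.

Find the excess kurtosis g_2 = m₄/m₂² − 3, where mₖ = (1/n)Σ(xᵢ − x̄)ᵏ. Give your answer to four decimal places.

0.1725

x̄ = 1.8600
Σ(xᵢ − x̄)² = 943.5120 ⇒ m₂ = 188.70240
Σ(xᵢ − x̄)⁴ = 564843.4070 ⇒ m₄ = 112968.68139
m₂² = 35608.59577
g_2 = m₄/m₂² − 3 = 3.17251 − 3 ≈ 0.1725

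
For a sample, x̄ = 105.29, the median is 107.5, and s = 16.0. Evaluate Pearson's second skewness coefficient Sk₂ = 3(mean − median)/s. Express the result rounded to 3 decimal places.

-0.414

Sk₂ = 3(105.29 − 107.5) / 16.0 = 3 × -2.2100 / 16.0
    = -6.6300 / 16.0 ≈ -0.414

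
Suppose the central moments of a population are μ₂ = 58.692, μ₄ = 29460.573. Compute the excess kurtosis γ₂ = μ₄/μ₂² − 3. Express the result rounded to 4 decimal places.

μ₂² = 58.692² = 3444.75086
μ₄/μ₂² = 29460.573 / 3444.75086 = 8.55231
γ₂ = 8.55231 − 3 ≈ 5.5523

5.5523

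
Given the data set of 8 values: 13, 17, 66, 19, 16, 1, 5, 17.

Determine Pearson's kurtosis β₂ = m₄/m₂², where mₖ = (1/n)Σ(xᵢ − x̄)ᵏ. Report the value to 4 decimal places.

5.0983

x̄ = 19.2500
Σ(xᵢ − x̄)² = 2781.5000 ⇒ m₂ = 347.68750
Σ(xᵢ − x̄)⁴ = 4930537.1563 ⇒ m₄ = 616317.14453
m₂² = 120886.59766
β₂ = m₄/m₂² = 616317.14453 / 120886.59766 ≈ 5.0983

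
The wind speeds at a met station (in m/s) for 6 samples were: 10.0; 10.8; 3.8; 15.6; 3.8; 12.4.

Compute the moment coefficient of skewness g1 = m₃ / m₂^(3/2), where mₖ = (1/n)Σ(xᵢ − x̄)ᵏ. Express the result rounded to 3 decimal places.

x̄ = (10.0 + 10.8 + 3.8 + 15.6 + 3.8 + 12.4) / 6 = 9.4000
deviations (xᵢ − x̄): 0.6000, 1.4000, -5.6000, 6.2000, -5.6000, 3.0000
Σ(xᵢ − x̄)² = 112.4800 ⇒ m₂ = 112.4800/6 = 18.74667
Σ(xᵢ − x̄)³ = -82.9440 ⇒ m₃ = -82.9440/6 = -13.82400
m₂^(3/2) = 18.74667^(1.5) = 81.16823
g1 = m₃ / m₂^(3/2) = -13.82400 / 81.16823 ≈ -0.170

-0.170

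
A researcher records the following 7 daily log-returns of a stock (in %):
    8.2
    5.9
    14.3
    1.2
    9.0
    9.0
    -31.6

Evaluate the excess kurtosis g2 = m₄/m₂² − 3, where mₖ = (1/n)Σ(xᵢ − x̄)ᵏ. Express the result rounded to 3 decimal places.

x̄ = 2.2857
Σ(xᵢ − x̄)² = 1431.9686 ⇒ m₂ = 204.56694
Σ(xᵢ − x̄)⁴ = 1344754.0213 ⇒ m₄ = 192107.71733
m₂² = 41847.63244
g2 = m₄/m₂² − 3 = 4.59065 − 3 ≈ 1.591

1.591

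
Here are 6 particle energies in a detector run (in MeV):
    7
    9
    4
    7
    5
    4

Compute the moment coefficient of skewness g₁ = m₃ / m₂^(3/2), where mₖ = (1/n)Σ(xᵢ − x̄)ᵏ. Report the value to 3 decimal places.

0.329

x̄ = (7 + 9 + 4 + 7 + 5 + 4) / 6 = 6.0000
deviations (xᵢ − x̄): 1.0000, 3.0000, -2.0000, 1.0000, -1.0000, -2.0000
Σ(xᵢ − x̄)² = 20.0000 ⇒ m₂ = 20.0000/6 = 3.33333
Σ(xᵢ − x̄)³ = 12.0000 ⇒ m₃ = 12.0000/6 = 2.00000
m₂^(3/2) = 3.33333^(1.5) = 6.08581
g₁ = m₃ / m₂^(3/2) = 2.00000 / 6.08581 ≈ 0.329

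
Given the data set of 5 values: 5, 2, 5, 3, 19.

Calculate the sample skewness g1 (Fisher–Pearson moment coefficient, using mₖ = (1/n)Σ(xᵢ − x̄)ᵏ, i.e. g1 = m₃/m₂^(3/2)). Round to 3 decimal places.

x̄ = (5 + 2 + 5 + 3 + 19) / 5 = 6.8000
deviations (xᵢ − x̄): -1.8000, -4.8000, -1.8000, -3.8000, 12.2000
Σ(xᵢ − x̄)² = 192.8000 ⇒ m₂ = 192.8000/5 = 38.56000
Σ(xᵢ − x̄)³ = 1638.7200 ⇒ m₃ = 1638.7200/5 = 327.74400
m₂^(3/2) = 38.56000^(1.5) = 239.44487
g1 = m₃ / m₂^(3/2) = 327.74400 / 239.44487 ≈ 1.369

1.369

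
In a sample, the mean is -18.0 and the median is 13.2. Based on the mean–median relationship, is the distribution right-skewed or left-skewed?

mean − median = -18.0 − 13.2 = -31.2
mean < median ⇒ the longer tail is on the left ⇒ left-skewed (negatively skewed).

left-skewed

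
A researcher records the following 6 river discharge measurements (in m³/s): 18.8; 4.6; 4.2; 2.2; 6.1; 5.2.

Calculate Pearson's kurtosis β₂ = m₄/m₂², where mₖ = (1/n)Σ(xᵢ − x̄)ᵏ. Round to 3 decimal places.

x̄ = 6.8500
Σ(xᵢ − x̄)² = 179.7950 ⇒ m₂ = 29.96583
Σ(xᵢ − x̄)⁴ = 20942.7593 ⇒ m₄ = 3490.45989
m₂² = 897.95117
β₂ = m₄/m₂² = 3490.45989 / 897.95117 ≈ 3.887

3.887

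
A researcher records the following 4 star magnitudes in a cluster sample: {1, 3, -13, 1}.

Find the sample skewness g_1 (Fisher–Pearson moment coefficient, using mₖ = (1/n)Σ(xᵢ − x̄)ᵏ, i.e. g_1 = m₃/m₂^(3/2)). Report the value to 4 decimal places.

x̄ = (1 + 3 - 13 + 1) / 4 = -2.0000
deviations (xᵢ − x̄): 3.0000, 5.0000, -11.0000, 3.0000
Σ(xᵢ − x̄)² = 164.0000 ⇒ m₂ = 164.0000/4 = 41.00000
Σ(xᵢ − x̄)³ = -1152.0000 ⇒ m₃ = -1152.0000/4 = -288.00000
m₂^(3/2) = 41.00000^(1.5) = 262.52809
g_1 = m₃ / m₂^(3/2) = -288.00000 / 262.52809 ≈ -1.0970

-1.0970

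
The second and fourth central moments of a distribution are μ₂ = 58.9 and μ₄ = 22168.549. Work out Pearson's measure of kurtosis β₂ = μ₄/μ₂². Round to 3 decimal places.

μ₂² = 58.9² = 3469.21000
μ₄/μ₂² = 22168.549 / 3469.21000 = 6.39009
β₂ ≈ 6.390

6.390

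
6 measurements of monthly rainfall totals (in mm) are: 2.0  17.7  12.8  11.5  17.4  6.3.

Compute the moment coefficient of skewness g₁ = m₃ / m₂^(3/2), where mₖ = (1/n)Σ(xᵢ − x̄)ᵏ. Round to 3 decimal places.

-0.394

x̄ = (2.0 + 17.7 + 12.8 + 11.5 + 17.4 + 6.3) / 6 = 11.2833
deviations (xᵢ − x̄): -9.2833, 6.4167, 1.5167, 0.2167, 6.1167, -4.9833
Σ(xᵢ − x̄)² = 191.9483 ⇒ m₂ = 191.9483/6 = 31.99139
Σ(xᵢ − x̄)³ = -427.2516 ⇒ m₃ = -427.2516/6 = -71.20859
m₂^(3/2) = 31.99139^(1.5) = 180.94627
g₁ = m₃ / m₂^(3/2) = -71.20859 / 180.94627 ≈ -0.394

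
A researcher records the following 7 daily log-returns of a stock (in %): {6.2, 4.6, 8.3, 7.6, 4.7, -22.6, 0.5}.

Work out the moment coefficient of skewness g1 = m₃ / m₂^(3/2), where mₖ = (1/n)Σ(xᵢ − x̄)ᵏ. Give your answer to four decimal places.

-1.8194

x̄ = (6.2 + 4.6 + 8.3 + 7.6 + 4.7 - 22.6 + 0.5) / 7 = 1.3286
deviations (xᵢ − x̄): 4.8714, 3.2714, 6.9714, 6.2714, 3.3714, -23.9286, -0.8286
Σ(xᵢ − x̄)² = 706.9943 ⇒ m₂ = 706.9943/7 = 100.99918
Σ(xᵢ − x̄)³ = -12927.0937 ⇒ m₃ = -12927.0937/7 = -1846.72767
m₂^(3/2) = 100.99918^(1.5) = 1015.02513
g1 = m₃ / m₂^(3/2) = -1846.72767 / 1015.02513 ≈ -1.8194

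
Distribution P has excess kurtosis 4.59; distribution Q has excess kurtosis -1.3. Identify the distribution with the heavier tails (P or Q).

Higher excess kurtosis ⇒ heavier tails relative to the normal distribution.
4.59 vs -1.3: the larger is 4.59, so P has heavier tails. (P is leptokurtic — heavier-than-normal tails; the other is platykurtic.)

P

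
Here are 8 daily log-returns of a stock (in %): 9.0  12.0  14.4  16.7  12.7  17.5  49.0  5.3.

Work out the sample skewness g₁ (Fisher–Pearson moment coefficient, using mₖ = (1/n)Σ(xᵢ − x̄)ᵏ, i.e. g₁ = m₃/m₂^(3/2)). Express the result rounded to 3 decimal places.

x̄ = (9.0 + 12.0 + 14.4 + 16.7 + 12.7 + 17.5 + 49.0 + 5.3) / 8 = 17.0750
deviations (xᵢ − x̄): -8.0750, -5.0750, -2.6750, -0.3750, -4.3750, 0.4250, 31.9250, -11.7750
Σ(xᵢ − x̄)² = 1275.4350 ⇒ m₂ = 1275.4350/8 = 159.42938
Σ(xᵢ − x̄)³ = 30145.4258 ⇒ m₃ = 30145.4258/8 = 3768.17822
m₂^(3/2) = 159.42938^(1.5) = 2013.04051
g₁ = m₃ / m₂^(3/2) = 3768.17822 / 2013.04051 ≈ 1.872

1.872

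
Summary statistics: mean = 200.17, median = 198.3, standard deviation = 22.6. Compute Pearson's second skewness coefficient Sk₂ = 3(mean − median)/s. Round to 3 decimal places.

0.248

Sk₂ = 3(200.17 − 198.3) / 22.6 = 3 × 1.8700 / 22.6
    = 5.6100 / 22.6 ≈ 0.248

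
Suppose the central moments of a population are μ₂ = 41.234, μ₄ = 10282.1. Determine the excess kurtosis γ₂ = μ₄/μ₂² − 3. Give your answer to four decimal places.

μ₂² = 41.234² = 1700.24276
μ₄/μ₂² = 10282.1 / 1700.24276 = 6.04743
γ₂ = 6.04743 − 3 ≈ 3.0474

3.0474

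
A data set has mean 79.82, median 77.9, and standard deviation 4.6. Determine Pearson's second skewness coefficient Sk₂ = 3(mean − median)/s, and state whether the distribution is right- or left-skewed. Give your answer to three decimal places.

1.252, right-skewed

Sk₂ = 3(79.82 − 77.9) / 4.6 = 3 × 1.9200 / 4.6
    = 5.7600 / 4.6 ≈ 1.252
Sk₂ > 0 ⇒ mean > median ⇒ right-skewed (positive skew).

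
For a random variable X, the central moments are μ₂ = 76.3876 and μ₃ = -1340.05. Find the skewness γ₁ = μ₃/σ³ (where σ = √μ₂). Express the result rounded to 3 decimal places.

-2.007

σ = √μ₂ = √76.3876 = 8.74000
σ³ = μ₂^(3/2) = 667.62762
γ₁ = μ₃/σ³ = -1340.05 / 667.62762 ≈ -2.007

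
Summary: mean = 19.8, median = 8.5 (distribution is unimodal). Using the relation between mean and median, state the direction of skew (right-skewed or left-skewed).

right-skewed

mean − median = 19.8 − 8.5 = 11.3
mean > median ⇒ the longer tail is on the right ⇒ right-skewed (positively skewed).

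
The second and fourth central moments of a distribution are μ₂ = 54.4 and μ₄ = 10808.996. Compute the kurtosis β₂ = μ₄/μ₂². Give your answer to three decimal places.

μ₂² = 54.4² = 2959.36000
μ₄/μ₂² = 10808.996 / 2959.36000 = 3.65248
β₂ ≈ 3.652

3.652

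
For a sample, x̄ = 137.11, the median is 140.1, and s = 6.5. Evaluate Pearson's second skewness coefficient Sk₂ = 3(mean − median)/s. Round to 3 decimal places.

Sk₂ = 3(137.11 − 140.1) / 6.5 = 3 × -2.9900 / 6.5
    = -8.9700 / 6.5 ≈ -1.380

-1.380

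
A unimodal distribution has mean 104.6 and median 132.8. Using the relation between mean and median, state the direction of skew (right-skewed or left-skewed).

mean − median = 104.6 − 132.8 = -28.2
mean < median ⇒ the longer tail is on the left ⇒ left-skewed (negatively skewed).

left-skewed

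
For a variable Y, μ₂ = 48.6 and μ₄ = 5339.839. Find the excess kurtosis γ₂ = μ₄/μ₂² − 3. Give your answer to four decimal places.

μ₂² = 48.6² = 2361.96000
μ₄/μ₂² = 5339.839 / 2361.96000 = 2.26077
γ₂ = 2.26077 − 3 ≈ -0.7392

-0.7392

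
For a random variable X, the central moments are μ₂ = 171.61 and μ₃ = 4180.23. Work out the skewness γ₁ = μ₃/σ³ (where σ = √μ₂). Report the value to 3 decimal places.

1.859

σ = √μ₂ = √171.61 = 13.10000
σ³ = μ₂^(3/2) = 2248.09100
γ₁ = μ₃/σ³ = 4180.23 / 2248.09100 ≈ 1.859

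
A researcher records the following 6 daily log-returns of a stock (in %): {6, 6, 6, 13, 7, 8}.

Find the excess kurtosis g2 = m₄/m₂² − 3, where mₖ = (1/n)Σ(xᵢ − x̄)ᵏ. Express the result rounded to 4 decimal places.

x̄ = 7.6667
Σ(xᵢ − x̄)² = 37.3333 ⇒ m₂ = 6.22222
Σ(xᵢ − x̄)⁴ = 832.4444 ⇒ m₄ = 138.74074
m₂² = 38.71605
g2 = m₄/m₂² − 3 = 3.58355 − 3 ≈ 0.5835

0.5835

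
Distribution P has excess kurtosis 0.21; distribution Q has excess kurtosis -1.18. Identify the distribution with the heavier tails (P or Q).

P

Higher excess kurtosis ⇒ heavier tails relative to the normal distribution.
0.21 vs -1.18: the larger is 0.21, so P has heavier tails. (P is leptokurtic — heavier-than-normal tails; the other is platykurtic.)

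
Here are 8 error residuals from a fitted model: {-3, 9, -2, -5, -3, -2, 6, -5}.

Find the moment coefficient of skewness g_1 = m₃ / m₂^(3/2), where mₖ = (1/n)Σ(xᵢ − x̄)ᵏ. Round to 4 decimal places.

1.0626

x̄ = (-3 + 9 - 2 - 5 - 3 - 2 + 6 - 5) / 8 = -0.6250
deviations (xᵢ − x̄): -2.3750, 9.6250, -1.3750, -4.3750, -2.3750, -1.3750, 6.6250, -4.3750
Σ(xᵢ − x̄)² = 189.8750 ⇒ m₂ = 189.8750/8 = 23.73438
Σ(xᵢ − x̄)³ = 982.9688 ⇒ m₃ = 982.9688/8 = 122.87109
m₂^(3/2) = 23.73438^(1.5) = 115.62898
g_1 = m₃ / m₂^(3/2) = 122.87109 / 115.62898 ≈ 1.0626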